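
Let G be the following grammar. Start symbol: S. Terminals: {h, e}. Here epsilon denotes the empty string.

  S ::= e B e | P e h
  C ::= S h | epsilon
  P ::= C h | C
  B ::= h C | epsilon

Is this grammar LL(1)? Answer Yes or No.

FIRST(S) = {e, h}
FIRST(C) = {epsilon, e, h}
FIRST(P) = {epsilon, e, h}
FIRST(B) = {epsilon, h}
FOLLOW(S) = {$, h}
FOLLOW(C) = {e, h}
FOLLOW(P) = {e}
FOLLOW(B) = {e}
Cell M[C, e] receives both C ::= S h and C ::= epsilon — the grammar is not LL(1).

No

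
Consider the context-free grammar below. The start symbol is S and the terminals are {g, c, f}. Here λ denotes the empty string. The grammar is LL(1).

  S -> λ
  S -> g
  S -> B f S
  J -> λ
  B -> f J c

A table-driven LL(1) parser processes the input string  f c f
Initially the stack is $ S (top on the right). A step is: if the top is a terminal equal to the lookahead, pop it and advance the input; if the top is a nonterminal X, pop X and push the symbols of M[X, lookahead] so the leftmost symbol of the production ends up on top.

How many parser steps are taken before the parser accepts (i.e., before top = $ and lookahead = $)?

step 1: stack=$ S  input=f c f $  — expand S -> B f S
step 2: stack=$ S f B  input=f c f $  — expand B -> f J c
step 3: stack=$ S f c J f  input=f c f $  — match f
step 4: stack=$ S f c J  input=c f $  — expand J -> λ
step 5: stack=$ S f c  input=c f $  — match c
step 6: stack=$ S f  input=f $  — match f
step 7: stack=$ S  input=$  — expand S -> λ
Accept reached after 7 steps.

7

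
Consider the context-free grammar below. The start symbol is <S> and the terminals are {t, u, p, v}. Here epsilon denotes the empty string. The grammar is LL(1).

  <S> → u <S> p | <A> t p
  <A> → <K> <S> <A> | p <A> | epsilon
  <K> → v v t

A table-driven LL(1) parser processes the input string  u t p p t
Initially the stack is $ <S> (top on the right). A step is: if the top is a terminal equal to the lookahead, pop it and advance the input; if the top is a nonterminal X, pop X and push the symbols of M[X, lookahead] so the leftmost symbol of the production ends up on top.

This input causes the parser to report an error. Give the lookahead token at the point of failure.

     Stack        Input        Action
  1  $ <S>        u t p p t $  expand <S> → u <S> p
  2  $ p <S> u    u t p p t $  match u
  3  $ p <S>      t p p t $    expand <S> → <A> t p
  4  $ p p t <A>  t p p t $    expand <A> → epsilon
  5  $ p p t      t p p t $    match t
  6  $ p p        p p t $      match p
  7  $ p          p t $        match p
  8  $            t $          error: stack empty but input remains

t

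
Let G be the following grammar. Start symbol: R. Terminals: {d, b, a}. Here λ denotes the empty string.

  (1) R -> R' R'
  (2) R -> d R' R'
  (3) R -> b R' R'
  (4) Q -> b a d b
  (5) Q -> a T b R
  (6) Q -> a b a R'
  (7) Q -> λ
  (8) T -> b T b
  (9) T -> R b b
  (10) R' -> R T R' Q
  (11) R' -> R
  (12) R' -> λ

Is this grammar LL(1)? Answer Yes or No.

FIRST(R) = {λ, b, d}
FIRST(Q) = {λ, a, b}
FIRST(T) = {b, d}
FIRST(R') = {λ, b, d}
FOLLOW(R) = {$, a, b, d}
FOLLOW(Q) = {$, a, b, d}
FOLLOW(T) = {$, a, b, d}
FOLLOW(R') = {$, a, b, d}
Cell M[Q, a] receives both Q -> a T b R and Q -> a b a R' and Q -> λ — the grammar is not LL(1).

No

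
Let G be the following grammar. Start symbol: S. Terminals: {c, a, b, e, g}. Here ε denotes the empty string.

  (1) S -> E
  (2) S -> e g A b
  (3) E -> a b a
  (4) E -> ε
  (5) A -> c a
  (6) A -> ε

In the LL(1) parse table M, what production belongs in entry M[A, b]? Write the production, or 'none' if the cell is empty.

A -> ε

FIRST(E) = {ε, a}
FIRST(A) = {ε, c}
FIRST(S) = {ε, a, e}  (via E)
FOLLOW(S) includes $ since S is the start symbol.
FOLLOW(A): in S->e g A b, A is followed by b with FIRST {b}. Thus FOLLOW(A) = {b}.
For A -> c a: FIRST(c a) = {c}, so it goes in M[A, t] for t ∈ {c}.
For A -> ε: FIRST(ε) = {ε}, so it goes in M[A, t] for t ∈ {}; since ε ∈ FIRST, also for every t ∈ FOLLOW(A) = {b}.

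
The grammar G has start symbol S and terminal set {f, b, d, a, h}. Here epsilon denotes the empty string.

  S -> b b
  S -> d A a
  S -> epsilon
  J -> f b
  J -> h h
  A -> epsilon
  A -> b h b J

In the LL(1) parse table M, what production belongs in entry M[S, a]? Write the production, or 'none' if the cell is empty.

none

FIRST(S): from S->b b we get {b}; from S->d A a we get {d}; from S->epsilon we get {epsilon}. So FIRST(S) = {epsilon, b, d}.
FIRST(J): from J->f b we get {f}; from J->h h we get {h}. So FIRST(J) = {f, h}.
FIRST(A): from A->epsilon we get {epsilon}; from A->b h b J we get {b}. So FIRST(A) = {epsilon, b}.
FOLLOW(S) includes $ since S is the start symbol.
FOLLOW(S): S appears on no right-hand side. Thus FOLLOW(S) = {$}.
For S -> b b: FIRST(b b) = {b}, so it goes in M[S, t] for t ∈ {b}.
For S -> d A a: FIRST(d A a) = {d}, so it goes in M[S, t] for t ∈ {d}.
For S -> epsilon: FIRST(epsilon) = {epsilon}, so it goes in M[S, t] for t ∈ {}; since epsilon ∈ FIRST, also for every t ∈ FOLLOW(S) = {$}.
None of these place a production in M[S, a].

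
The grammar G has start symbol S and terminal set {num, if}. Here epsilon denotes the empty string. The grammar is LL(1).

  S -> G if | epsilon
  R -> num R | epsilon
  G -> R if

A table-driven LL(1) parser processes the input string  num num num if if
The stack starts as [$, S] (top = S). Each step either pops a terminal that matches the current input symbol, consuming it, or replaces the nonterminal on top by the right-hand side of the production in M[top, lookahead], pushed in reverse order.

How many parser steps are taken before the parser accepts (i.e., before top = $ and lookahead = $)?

      Stack          Input                Action
   1  $ S            num num num if if $  expand S -> G if
   2  $ if G         num num num if if $  expand G -> R if
   3  $ if if R      num num num if if $  expand R -> num R
   4  $ if if R num  num num num if if $  match num
   5  $ if if R      num num if if $      expand R -> num R
   6  $ if if R num  num num if if $      match num
   7  $ if if R      num if if $          expand R -> num R
   8  $ if if R num  num if if $          match num
   9  $ if if R      if if $              expand R -> epsilon
  10  $ if if        if if $              match if
  11  $ if           if $                 match if
Accept reached after 11 steps.

11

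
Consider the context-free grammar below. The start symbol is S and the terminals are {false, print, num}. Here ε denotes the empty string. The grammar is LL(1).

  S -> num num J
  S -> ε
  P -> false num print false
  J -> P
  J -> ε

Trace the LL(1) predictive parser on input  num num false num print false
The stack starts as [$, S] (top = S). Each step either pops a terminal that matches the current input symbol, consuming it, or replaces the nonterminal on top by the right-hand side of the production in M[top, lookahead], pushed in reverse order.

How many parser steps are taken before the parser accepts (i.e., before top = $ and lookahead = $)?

     Stack                    Input                            Action
  1  $ S                      num num false num print false $  expand S -> num num J
  2  $ J num num              num num false num print false $  match num
  3  $ J num                  num false num print false $      match num
  4  $ J                      false num print false $          expand J -> P
  5  $ P                      false num print false $          expand P -> false num print false
  6  $ false print num false  false num print false $          match false
  7  $ false print num        num print false $                match num
  8  $ false print            print false $                    match print
  9  $ false                  false $                          match false
Accept reached after 9 steps.

9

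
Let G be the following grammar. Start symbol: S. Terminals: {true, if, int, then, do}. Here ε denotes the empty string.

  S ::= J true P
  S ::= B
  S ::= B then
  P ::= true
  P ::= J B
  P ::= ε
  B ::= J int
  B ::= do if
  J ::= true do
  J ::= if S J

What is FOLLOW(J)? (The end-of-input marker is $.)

FIRST(J): from J::=true do we get {true}; from J::=if S J we get {if}. So FIRST(J) = {if, true}.
FIRST(P): from P::=true we get {true}; from P::=J B we get {if, true}; from P::=ε we get {ε}. So FIRST(P) = {ε, if, true}.
FIRST(B): from B::=J int we get {if, true}; from B::=do if we get {do}. So FIRST(B) = {do, if, true}.
FIRST(S): from S::=J true P we get {if, true}; from S::=B we get {do, if, true}; from S::=B then we get {do, if, true}. So FIRST(S) = {do, if, true}.
FOLLOW(S) includes $ since S is the start symbol.
FOLLOW(S): in J::=if S J, S is followed by J with FIRST {if, true}. Thus FOLLOW(S) = {$, if, true}.
FOLLOW(P): in S::=J true P, the suffix after P is empty, so FOLLOW(P) ⊇ FOLLOW(S) = {$, if, true}. Thus FOLLOW(P) = {$, if, true}.
FOLLOW(B): in S::=B, the suffix after B is empty, so FOLLOW(B) ⊇ FOLLOW(S) = {$, if, true}; in S::=B then, B is followed by then with FIRST {then}; in P::=J B, the suffix after B is empty, so FOLLOW(B) ⊇ FOLLOW(P) = {$, if, true}. Thus FOLLOW(B) = {$, if, then, true}.
FOLLOW(J): in S::=J true P, J is followed by true P with FIRST {true}; in P::=J B, J is followed by B with FIRST {do, if, true}; in B::=J int, J is followed by int with FIRST {int}; in J::=if S J, the suffix after J is empty (adds nothing new). Thus FOLLOW(J) = {do, if, int, true}.

{do, if, int, true}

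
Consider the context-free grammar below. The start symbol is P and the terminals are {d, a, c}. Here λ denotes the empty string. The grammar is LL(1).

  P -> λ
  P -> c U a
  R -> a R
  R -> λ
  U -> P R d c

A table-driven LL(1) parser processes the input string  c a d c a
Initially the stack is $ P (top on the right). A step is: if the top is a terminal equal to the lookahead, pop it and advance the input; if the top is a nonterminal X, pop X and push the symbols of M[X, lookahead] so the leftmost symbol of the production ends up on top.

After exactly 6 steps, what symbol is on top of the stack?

step 1: stack=$ P  input=c a d c a $  — expand P -> c U a
step 2: stack=$ a U c  input=c a d c a $  — match c
step 3: stack=$ a U  input=a d c a $  — expand U -> P R d c
step 4: stack=$ a c d R P  input=a d c a $  — expand P -> λ
step 5: stack=$ a c d R  input=a d c a $  — expand R -> a R
step 6: stack=$ a c d R a  input=a d c a $  — match a
Stack after step 6: $ a c d R (top = R).

R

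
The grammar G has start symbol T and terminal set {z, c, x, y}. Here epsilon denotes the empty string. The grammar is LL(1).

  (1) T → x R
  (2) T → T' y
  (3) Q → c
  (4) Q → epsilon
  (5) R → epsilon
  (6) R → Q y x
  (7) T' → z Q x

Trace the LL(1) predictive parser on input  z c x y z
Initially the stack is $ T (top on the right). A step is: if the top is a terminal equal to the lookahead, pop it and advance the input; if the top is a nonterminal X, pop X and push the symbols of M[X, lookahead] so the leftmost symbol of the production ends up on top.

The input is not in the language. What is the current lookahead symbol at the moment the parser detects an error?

z

     Stack      Input        Action
  1  $ T        z c x y z $  expand T → T' y
  2  $ y T'     z c x y z $  expand T' → z Q x
  3  $ y x Q z  z c x y z $  match z
  4  $ y x Q    c x y z $    expand Q → c
  5  $ y x c    c x y z $    match c
  6  $ y x      x y z $      match x
  7  $ y        y z $        match y
  8  $          z $          error: stack empty but input remains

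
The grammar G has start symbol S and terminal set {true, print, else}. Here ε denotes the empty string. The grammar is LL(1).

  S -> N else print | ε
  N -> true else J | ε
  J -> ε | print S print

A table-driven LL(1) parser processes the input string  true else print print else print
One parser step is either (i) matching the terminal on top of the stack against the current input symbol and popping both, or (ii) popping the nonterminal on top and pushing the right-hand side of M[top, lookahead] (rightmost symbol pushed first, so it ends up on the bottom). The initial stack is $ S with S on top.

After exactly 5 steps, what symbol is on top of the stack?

print

step 1: stack=$ S  input=true else print print else print $  — expand S -> N else print
step 2: stack=$ print else N  input=true else print print else print $  — expand N -> true else J
step 3: stack=$ print else J else true  input=true else print print else print $  — match true
step 4: stack=$ print else J else  input=else print print else print $  — match else
step 5: stack=$ print else J  input=print print else print $  — expand J -> print S print
Stack after step 5: $ print else print S print (top = print).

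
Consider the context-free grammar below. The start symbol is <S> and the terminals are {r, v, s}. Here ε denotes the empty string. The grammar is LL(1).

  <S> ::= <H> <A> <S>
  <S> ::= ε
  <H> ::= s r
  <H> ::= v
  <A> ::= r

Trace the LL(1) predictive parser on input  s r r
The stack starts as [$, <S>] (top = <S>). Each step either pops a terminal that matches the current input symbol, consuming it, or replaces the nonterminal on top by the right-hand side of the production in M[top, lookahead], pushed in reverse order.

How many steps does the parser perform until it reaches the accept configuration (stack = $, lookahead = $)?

step 1: stack=$ <S>  input=s r r $  — expand <S> ::= <H> <A> <S>
step 2: stack=$ <S> <A> <H>  input=s r r $  — expand <H> ::= s r
step 3: stack=$ <S> <A> r s  input=s r r $  — match s
step 4: stack=$ <S> <A> r  input=r r $  — match r
step 5: stack=$ <S> <A>  input=r $  — expand <A> ::= r
step 6: stack=$ <S> r  input=r $  — match r
step 7: stack=$ <S>  input=$  — expand <S> ::= ε
Accept reached after 7 steps.

7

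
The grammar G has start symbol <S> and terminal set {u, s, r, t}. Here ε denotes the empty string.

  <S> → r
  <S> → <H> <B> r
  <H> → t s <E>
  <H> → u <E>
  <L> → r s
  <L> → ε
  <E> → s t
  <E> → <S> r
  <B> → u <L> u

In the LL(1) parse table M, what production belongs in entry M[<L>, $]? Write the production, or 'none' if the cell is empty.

FIRST(<H>) = {t, u}
FIRST(<L>) = {ε, r}
FIRST(<B>) = {u}
FIRST(<S>) = {r, t, u}  (via <H> <B> r)
FIRST(<E>) = {r, s, t, u}  (via <S> r)
FOLLOW(<S>) includes $ since <S> is the start symbol.
FOLLOW(<L>): in <B>→u <L> u, <L> is followed by u with FIRST {u}. Thus FOLLOW(<L>) = {u}.
For <L> → r s: FIRST(r s) = {r}, so it goes in M[<L>, t] for t ∈ {r}.
For <L> → ε: FIRST(ε) = {ε}, so it goes in M[<L>, t] for t ∈ {}; since ε ∈ FIRST, also for every t ∈ FOLLOW(<L>) = {u}.
None of these place a production in M[<L>, $].

none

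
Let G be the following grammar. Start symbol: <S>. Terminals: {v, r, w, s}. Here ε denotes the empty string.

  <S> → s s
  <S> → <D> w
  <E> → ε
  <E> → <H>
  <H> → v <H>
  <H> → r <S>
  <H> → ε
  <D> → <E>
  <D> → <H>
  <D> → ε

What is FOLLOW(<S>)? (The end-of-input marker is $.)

{$, w}

FIRST(<H>): from <H>→v <H> we get {v}; from <H>→r <S> we get {r}; from <H>→ε we get {ε}. So FIRST(<H>) = {ε, r, v}.
FIRST(<E>): from <E>→ε we get {ε}; from <E>→<H> we get {ε, r, v}. So FIRST(<E>) = {ε, r, v}.
FIRST(<D>): from <D>→<E> we get {ε, r, v}; from <D>→<H> we get {ε, r, v}; from <D>→ε we get {ε}. So FIRST(<D>) = {ε, r, v}.
FIRST(<S>): from <S>→s s we get {s}; from <S>→<D> w we get {r, v, w}. So FIRST(<S>) = {r, s, v, w}.
FOLLOW(<S>) includes $ since <S> is the start symbol.
FOLLOW(<D>): in <S>→<D> w, <D> is followed by w with FIRST {w}. Thus FOLLOW(<D>) = {w}.
FOLLOW(<E>): in <D>→<E>, the suffix after <E> is empty, so FOLLOW(<E>) ⊇ FOLLOW(<D>) = {w}. Thus FOLLOW(<E>) = {w}.
FOLLOW(<H>): in <E>→<H>, the suffix after <H> is empty, so FOLLOW(<H>) ⊇ FOLLOW(<E>) = {w}; in <H>→v <H>, the suffix after <H> is empty (adds nothing new); in <D>→<H>, the suffix after <H> is empty, so FOLLOW(<H>) ⊇ FOLLOW(<D>) = {w}. Thus FOLLOW(<H>) = {w}.
FOLLOW(<S>): in <H>→r <S>, the suffix after <S> is empty, so FOLLOW(<S>) ⊇ FOLLOW(<H>) = {w}. Thus FOLLOW(<S>) = {$, w}.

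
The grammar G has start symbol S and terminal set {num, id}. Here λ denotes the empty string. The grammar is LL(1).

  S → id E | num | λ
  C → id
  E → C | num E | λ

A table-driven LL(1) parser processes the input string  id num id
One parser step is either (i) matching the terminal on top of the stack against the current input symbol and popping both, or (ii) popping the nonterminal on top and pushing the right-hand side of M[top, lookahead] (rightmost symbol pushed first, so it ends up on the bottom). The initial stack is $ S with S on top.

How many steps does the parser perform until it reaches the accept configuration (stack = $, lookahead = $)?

     Stack    Input        Action
  1  $ S      id num id $  expand S → id E
  2  $ E id   id num id $  match id
  3  $ E      num id $     expand E → num E
  4  $ E num  num id $     match num
  5  $ E      id $         expand E → C
  6  $ C      id $         expand C → id
  7  $ id     id $         match id
Accept reached after 7 steps.

7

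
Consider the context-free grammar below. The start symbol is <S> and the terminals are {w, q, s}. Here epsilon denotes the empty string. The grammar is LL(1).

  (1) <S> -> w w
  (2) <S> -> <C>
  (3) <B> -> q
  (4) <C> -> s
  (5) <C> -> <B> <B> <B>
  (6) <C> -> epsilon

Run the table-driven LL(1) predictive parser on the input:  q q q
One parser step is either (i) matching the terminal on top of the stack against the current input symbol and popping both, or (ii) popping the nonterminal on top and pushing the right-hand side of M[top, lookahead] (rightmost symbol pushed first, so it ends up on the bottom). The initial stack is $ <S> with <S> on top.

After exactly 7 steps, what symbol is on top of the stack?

q

step 1: stack=$ <S>  input=q q q $  — expand <S> -> <C>
step 2: stack=$ <C>  input=q q q $  — expand <C> -> <B> <B> <B>
step 3: stack=$ <B> <B> <B>  input=q q q $  — expand <B> -> q
step 4: stack=$ <B> <B> q  input=q q q $  — match q
step 5: stack=$ <B> <B>  input=q q $  — expand <B> -> q
step 6: stack=$ <B> q  input=q q $  — match q
step 7: stack=$ <B>  input=q $  — expand <B> -> q
Stack after step 7: $ q (top = q).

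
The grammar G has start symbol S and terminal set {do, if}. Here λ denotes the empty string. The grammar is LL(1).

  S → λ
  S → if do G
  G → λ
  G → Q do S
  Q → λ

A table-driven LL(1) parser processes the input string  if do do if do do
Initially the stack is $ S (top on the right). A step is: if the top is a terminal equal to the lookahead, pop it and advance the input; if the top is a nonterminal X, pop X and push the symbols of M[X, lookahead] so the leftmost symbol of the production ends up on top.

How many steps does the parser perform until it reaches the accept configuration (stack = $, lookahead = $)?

step 1: stack=$ S  input=if do do if do do $  — expand S → if do G
step 2: stack=$ G do if  input=if do do if do do $  — match if
step 3: stack=$ G do  input=do do if do do $  — match do
step 4: stack=$ G  input=do if do do $  — expand G → Q do S
step 5: stack=$ S do Q  input=do if do do $  — expand Q → λ
step 6: stack=$ S do  input=do if do do $  — match do
step 7: stack=$ S  input=if do do $  — expand S → if do G
step 8: stack=$ G do if  input=if do do $  — match if
step 9: stack=$ G do  input=do do $  — match do
step 10: stack=$ G  input=do $  — expand G → Q do S
step 11: stack=$ S do Q  input=do $  — expand Q → λ
step 12: stack=$ S do  input=do $  — match do
step 13: stack=$ S  input=$  — expand S → λ
Accept reached after 13 steps.

13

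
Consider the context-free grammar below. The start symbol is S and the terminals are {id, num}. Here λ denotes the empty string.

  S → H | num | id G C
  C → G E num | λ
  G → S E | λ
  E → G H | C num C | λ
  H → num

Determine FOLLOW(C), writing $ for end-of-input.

FIRST(H): from H→num we get {num}. So FIRST(H) = {num}.
FIRST(S): from S→H we get {num}; from S→num we get {num}; from S→id G C we get {id}. So FIRST(S) = {id, num}.
FIRST(G): from G→S E we get {id, num}; from G→λ we get {λ}. So FIRST(G) = {λ, id, num}.
FIRST(C): from C→G E num we get {id, num}; from C→λ we get {λ}. So FIRST(C) = {λ, id, num}.
FIRST(E): from E→G H we get {id, num}; from E→C num C we get {id, num}; from E→λ we get {λ}. So FIRST(E) = {λ, id, num}.
FOLLOW(S) includes $ since S is the start symbol.
FOLLOW(S): in G→S E, S is followed by E with FIRST {λ, id, num}; in G→S E, the suffix after S is nullable, so FOLLOW(S) ⊇ FOLLOW(G) = {$, id, num}. Thus FOLLOW(S) = {$, id, num}.
FOLLOW(G): in S→id G C, G is followed by C with FIRST {λ, id, num}; in S→id G C, the suffix after G is nullable, so FOLLOW(G) ⊇ FOLLOW(S) = {$, id, num}; in C→G E num, G is followed by E num with FIRST {id, num}; in E→G H, G is followed by H with FIRST {num}. Thus FOLLOW(G) = {$, id, num}.
FOLLOW(E): in C→G E num, E is followed by num with FIRST {num}; in G→S E, the suffix after E is empty, so FOLLOW(E) ⊇ FOLLOW(G) = {$, id, num}. Thus FOLLOW(E) = {$, id, num}.
FOLLOW(C): in S→id G C, the suffix after C is empty, so FOLLOW(C) ⊇ FOLLOW(S) = {$, id, num}; in E→C num C (occurrence 1), C is followed by num C with FIRST {num}; in E→C num C (occurrence 2), the suffix after C is empty, so FOLLOW(C) ⊇ FOLLOW(E) = {$, id, num}. Thus FOLLOW(C) = {$, id, num}.
FOLLOW(H): in S→H, the suffix after H is empty, so FOLLOW(H) ⊇ FOLLOW(S) = {$, id, num}; in E→G H, the suffix after H is empty, so FOLLOW(H) ⊇ FOLLOW(E) = {$, id, num}. Thus FOLLOW(H) = {$, id, num}.

{$, id, num}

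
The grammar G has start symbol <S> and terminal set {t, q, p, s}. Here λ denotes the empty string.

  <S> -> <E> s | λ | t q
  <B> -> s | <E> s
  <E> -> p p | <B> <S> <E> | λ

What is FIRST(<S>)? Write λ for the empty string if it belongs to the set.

{λ, p, s, t}

FIRST(<S>): from <S>-><E> s we get {p, s}; from <S>->λ we get {λ}; from <S>->t q we get {t}. So FIRST(<S>) = {λ, p, s, t}.
FIRST(<B>): from <B>->s we get {s}; from <B>-><E> s we get {p, s}. So FIRST(<B>) = {p, s}.
FIRST(<E>): from <E>->p p we get {p}; from <E>-><B> <S> <E> we get {p, s}; from <E>->λ we get {λ}. So FIRST(<E>) = {λ, p, s}.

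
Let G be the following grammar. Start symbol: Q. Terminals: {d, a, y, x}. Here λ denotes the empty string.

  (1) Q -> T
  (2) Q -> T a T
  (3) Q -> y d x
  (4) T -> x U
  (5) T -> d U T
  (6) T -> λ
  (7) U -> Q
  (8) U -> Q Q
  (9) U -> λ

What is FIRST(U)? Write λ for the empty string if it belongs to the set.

{λ, a, d, x, y}

FIRST(T): from T->x U we get {x}; from T->d U T we get {d}; from T->λ we get {λ}. So FIRST(T) = {λ, d, x}.
FIRST(Q): from Q->T we get {λ, d, x}; from Q->T a T we get {a, d, x}; from Q->y d x we get {y}. So FIRST(Q) = {λ, a, d, x, y}.
FIRST(U): from U->Q we get {λ, a, d, x, y}; from U->Q Q we get {λ, a, d, x, y}; from U->λ we get {λ}. So FIRST(U) = {λ, a, d, x, y}.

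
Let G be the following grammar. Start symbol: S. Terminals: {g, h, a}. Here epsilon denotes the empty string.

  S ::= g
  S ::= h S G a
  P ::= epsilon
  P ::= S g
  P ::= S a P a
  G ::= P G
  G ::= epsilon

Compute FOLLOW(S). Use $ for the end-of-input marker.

FIRST(S) = {g, h}
FIRST(P) = {epsilon, g, h}  (via S g, S a P a)
FIRST(G) = {epsilon, g, h}  (via P G)
FOLLOW(S) includes $ since S is the start symbol.
FOLLOW(S): in S::=h S G a, S is followed by G a with FIRST {a, g, h}; in P::=S g, S is followed by g with FIRST {g}; in P::=S a P a, S is followed by a P a with FIRST {a}. Thus FOLLOW(S) = {$, a, g, h}.
FOLLOW(G): in S::=h S G a, G is followed by a with FIRST {a}; in G::=P G, the suffix after G is empty (adds nothing new). Thus FOLLOW(G) = {a}.
FOLLOW(P): in P::=S a P a, P is followed by a with FIRST {a}; in G::=P G, P is followed by G with FIRST {epsilon, g, h}; in G::=P G, the suffix after P is nullable, so FOLLOW(P) ⊇ FOLLOW(G) = {a}. Thus FOLLOW(P) = {a, g, h}.

{$, a, g, h}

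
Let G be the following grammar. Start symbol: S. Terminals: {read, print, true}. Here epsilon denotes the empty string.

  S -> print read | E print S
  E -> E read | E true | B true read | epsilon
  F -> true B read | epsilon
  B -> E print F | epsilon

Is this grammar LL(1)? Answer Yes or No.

FIRST(S) = {print, read, true}
FIRST(E) = {epsilon, print, read, true}
FIRST(F) = {epsilon, true}
FIRST(B) = {epsilon, print, read, true}
FOLLOW(S) = {$}
FOLLOW(E) = {print, read, true}
FOLLOW(F) = {read, true}
FOLLOW(B) = {read, true}
Cell M[B, read] receives both B -> E print F and B -> epsilon — the grammar is not LL(1).

No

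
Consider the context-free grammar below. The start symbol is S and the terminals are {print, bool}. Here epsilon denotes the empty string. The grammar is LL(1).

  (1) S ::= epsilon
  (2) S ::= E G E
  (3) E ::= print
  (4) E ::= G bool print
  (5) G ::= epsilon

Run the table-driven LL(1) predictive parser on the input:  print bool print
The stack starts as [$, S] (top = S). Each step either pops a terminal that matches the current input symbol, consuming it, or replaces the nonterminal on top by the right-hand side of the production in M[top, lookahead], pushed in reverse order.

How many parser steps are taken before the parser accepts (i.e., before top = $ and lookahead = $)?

8

step 1: stack=$ S  input=print bool print $  — expand S ::= E G E
step 2: stack=$ E G E  input=print bool print $  — expand E ::= print
step 3: stack=$ E G print  input=print bool print $  — match print
step 4: stack=$ E G  input=bool print $  — expand G ::= epsilon
step 5: stack=$ E  input=bool print $  — expand E ::= G bool print
step 6: stack=$ print bool G  input=bool print $  — expand G ::= epsilon
step 7: stack=$ print bool  input=bool print $  — match bool
step 8: stack=$ print  input=print $  — match print
Accept reached after 8 steps.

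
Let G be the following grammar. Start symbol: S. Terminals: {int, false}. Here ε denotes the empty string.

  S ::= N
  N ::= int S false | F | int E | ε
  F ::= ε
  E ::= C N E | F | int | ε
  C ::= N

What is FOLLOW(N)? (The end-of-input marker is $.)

{$, false, int}

FIRST(F): from F::=ε we get {ε}. So FIRST(F) = {ε}.
FIRST(N): from N::=int S false we get {int}; from N::=F we get {ε}; from N::=int E we get {int}; from N::=ε we get {ε}. So FIRST(N) = {ε, int}.
FIRST(S): from S::=N we get {ε, int}. So FIRST(S) = {ε, int}.
FIRST(C): from C::=N we get {ε, int}. So FIRST(C) = {ε, int}.
FIRST(E): from E::=C N E we get {ε, int}; from E::=F we get {ε}; from E::=int we get {int}; from E::=ε we get {ε}. So FIRST(E) = {ε, int}.
FOLLOW(S) includes $ since S is the start symbol.
FOLLOW(S): in N::=int S false, S is followed by false with FIRST {false}. Thus FOLLOW(S) = {$, false}.
FOLLOW(N): in S::=N, the suffix after N is empty, so FOLLOW(N) ⊇ FOLLOW(S) = {$, false}; in E::=C N E, N is followed by E with FIRST {ε, int}; in E::=C N E, the suffix after N is nullable, so FOLLOW(N) ⊇ FOLLOW(E) = {$, false, int}; in C::=N, the suffix after N is empty, so FOLLOW(N) ⊇ FOLLOW(C) = {$, false, int}. Thus FOLLOW(N) = {$, false, int}.
FOLLOW(E): in N::=int E, the suffix after E is empty, so FOLLOW(E) ⊇ FOLLOW(N) = {$, false, int}; in E::=C N E, the suffix after E is empty (adds nothing new). Thus FOLLOW(E) = {$, false, int}.
FOLLOW(F): in N::=F, the suffix after F is empty, so FOLLOW(F) ⊇ FOLLOW(N) = {$, false, int}; in E::=F, the suffix after F is empty, so FOLLOW(F) ⊇ FOLLOW(E) = {$, false, int}. Thus FOLLOW(F) = {$, false, int}.
FOLLOW(C): in E::=C N E, C is followed by N E with FIRST {ε, int}; in E::=C N E, the suffix after C is nullable, so FOLLOW(C) ⊇ FOLLOW(E) = {$, false, int}. Thus FOLLOW(C) = {$, false, int}.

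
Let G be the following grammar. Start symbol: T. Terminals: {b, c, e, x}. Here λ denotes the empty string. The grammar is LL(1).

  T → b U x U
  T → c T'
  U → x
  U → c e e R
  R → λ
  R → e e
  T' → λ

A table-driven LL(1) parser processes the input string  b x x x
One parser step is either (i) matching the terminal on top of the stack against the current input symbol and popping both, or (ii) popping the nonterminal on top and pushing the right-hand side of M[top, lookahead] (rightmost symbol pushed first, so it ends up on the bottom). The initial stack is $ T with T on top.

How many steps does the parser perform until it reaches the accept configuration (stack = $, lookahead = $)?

7

step 1: stack=$ T  input=b x x x $  — expand T → b U x U
step 2: stack=$ U x U b  input=b x x x $  — match b
step 3: stack=$ U x U  input=x x x $  — expand U → x
step 4: stack=$ U x x  input=x x x $  — match x
step 5: stack=$ U x  input=x x $  — match x
step 6: stack=$ U  input=x $  — expand U → x
step 7: stack=$ x  input=x $  — match x
Accept reached after 7 steps.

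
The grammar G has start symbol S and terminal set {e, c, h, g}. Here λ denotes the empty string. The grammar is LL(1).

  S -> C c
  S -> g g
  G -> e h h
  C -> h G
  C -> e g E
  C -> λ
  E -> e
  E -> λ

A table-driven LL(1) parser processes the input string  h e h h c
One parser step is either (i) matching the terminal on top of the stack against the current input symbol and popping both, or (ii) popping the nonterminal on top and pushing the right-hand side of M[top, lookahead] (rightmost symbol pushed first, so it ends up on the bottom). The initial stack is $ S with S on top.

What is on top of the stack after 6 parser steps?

h

     Stack      Input        Action
  1  $ S        h e h h c $  expand S -> C c
  2  $ c C      h e h h c $  expand C -> h G
  3  $ c G h    h e h h c $  match h
  4  $ c G      e h h c $    expand G -> e h h
  5  $ c h h e  e h h c $    match e
  6  $ c h h    h h c $      match h
Stack after step 6: $ c h (top = h).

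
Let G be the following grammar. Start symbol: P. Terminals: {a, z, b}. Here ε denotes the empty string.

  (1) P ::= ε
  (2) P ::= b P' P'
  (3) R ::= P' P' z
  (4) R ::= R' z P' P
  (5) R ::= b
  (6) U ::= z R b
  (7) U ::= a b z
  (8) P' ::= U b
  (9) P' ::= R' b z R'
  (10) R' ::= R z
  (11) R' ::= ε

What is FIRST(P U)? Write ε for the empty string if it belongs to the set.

{a, b, z}

FIRST(P) = {ε, b}
FIRST(U) = {a, z}
FIRST(R) = {a, b, z}  (via P' P' z, R' z P' P)
FIRST(R') = {ε, a, b, z}  (via R z)
FIRST(P') = {a, b, z}  (via U b, R' b z R')
FIRST(P U): take FIRST of each symbol in turn, carrying on past any symbol whose FIRST contains ε; result {a, b, z}.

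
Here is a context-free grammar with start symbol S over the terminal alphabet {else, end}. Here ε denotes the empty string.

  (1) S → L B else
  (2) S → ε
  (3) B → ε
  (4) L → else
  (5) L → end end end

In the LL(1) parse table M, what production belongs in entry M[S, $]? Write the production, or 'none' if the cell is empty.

FIRST(B): from B→ε we get {ε}. So FIRST(B) = {ε}.
FIRST(L): from L→else we get {else}; from L→end end end we get {end}. So FIRST(L) = {else, end}.
FIRST(S): from S→L B else we get {else, end}; from S→ε we get {ε}. So FIRST(S) = {ε, else, end}.
FOLLOW(S) includes $ since S is the start symbol.
FOLLOW(S): S appears on no right-hand side. Thus FOLLOW(S) = {$}.
For S → L B else: FIRST(L B else) = {else, end}, so it goes in M[S, t] for t ∈ {else, end}.
For S → ε: FIRST(ε) = {ε}, so it goes in M[S, t] for t ∈ {}; since ε ∈ FIRST, also for every t ∈ FOLLOW(S) = {$}.

S → ε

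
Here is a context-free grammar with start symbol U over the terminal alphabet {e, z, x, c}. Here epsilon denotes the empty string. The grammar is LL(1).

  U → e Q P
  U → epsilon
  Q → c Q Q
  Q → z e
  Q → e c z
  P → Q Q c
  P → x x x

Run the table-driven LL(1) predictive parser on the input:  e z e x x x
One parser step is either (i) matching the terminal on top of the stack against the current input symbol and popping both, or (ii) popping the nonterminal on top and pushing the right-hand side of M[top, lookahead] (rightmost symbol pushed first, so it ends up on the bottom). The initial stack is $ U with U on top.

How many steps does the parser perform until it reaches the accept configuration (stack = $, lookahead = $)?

9

step 1: stack=$ U  input=e z e x x x $  — expand U → e Q P
step 2: stack=$ P Q e  input=e z e x x x $  — match e
step 3: stack=$ P Q  input=z e x x x $  — expand Q → z e
step 4: stack=$ P e z  input=z e x x x $  — match z
step 5: stack=$ P e  input=e x x x $  — match e
step 6: stack=$ P  input=x x x $  — expand P → x x x
step 7: stack=$ x x x  input=x x x $  — match x
step 8: stack=$ x x  input=x x $  — match x
step 9: stack=$ x  input=x $  — match x
Accept reached after 9 steps.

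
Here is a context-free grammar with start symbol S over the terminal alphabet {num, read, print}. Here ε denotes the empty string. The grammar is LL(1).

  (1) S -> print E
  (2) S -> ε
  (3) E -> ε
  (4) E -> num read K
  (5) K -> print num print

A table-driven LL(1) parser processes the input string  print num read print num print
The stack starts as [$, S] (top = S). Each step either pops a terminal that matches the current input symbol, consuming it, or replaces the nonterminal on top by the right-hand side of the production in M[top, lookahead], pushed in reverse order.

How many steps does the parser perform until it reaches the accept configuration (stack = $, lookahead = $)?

9

step 1: stack=$ S  input=print num read print num print $  — expand S -> print E
step 2: stack=$ E print  input=print num read print num print $  — match print
step 3: stack=$ E  input=num read print num print $  — expand E -> num read K
step 4: stack=$ K read num  input=num read print num print $  — match num
step 5: stack=$ K read  input=read print num print $  — match read
step 6: stack=$ K  input=print num print $  — expand K -> print num print
step 7: stack=$ print num print  input=print num print $  — match print
step 8: stack=$ print num  input=num print $  — match num
step 9: stack=$ print  input=print $  — match print
Accept reached after 9 steps.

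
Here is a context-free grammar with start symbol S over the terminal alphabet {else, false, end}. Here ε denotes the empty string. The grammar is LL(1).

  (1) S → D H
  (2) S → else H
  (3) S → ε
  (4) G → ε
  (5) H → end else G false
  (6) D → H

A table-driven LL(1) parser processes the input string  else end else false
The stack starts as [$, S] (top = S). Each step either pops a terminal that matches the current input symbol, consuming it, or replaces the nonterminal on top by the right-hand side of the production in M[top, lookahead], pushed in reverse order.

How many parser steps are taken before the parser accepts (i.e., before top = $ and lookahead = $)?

     Stack               Input                  Action
  1  $ S                 else end else false $  expand S → else H
  2  $ H else            else end else false $  match else
  3  $ H                 end else false $       expand H → end else G false
  4  $ false G else end  end else false $       match end
  5  $ false G else      else false $           match else
  6  $ false G           false $                expand G → ε
  7  $ false             false $                match false
Accept reached after 7 steps.

7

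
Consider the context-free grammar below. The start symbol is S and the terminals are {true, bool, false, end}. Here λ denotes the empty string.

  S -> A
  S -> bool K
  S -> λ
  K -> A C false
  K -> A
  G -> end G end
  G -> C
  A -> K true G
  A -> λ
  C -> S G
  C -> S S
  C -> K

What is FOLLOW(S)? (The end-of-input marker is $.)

{$, bool, end, false, true}

FIRST(S): from S->A we get {λ, bool, end, false, true}; from S->bool K we get {bool}; from S->λ we get {λ}. So FIRST(S) = {λ, bool, end, false, true}.
FIRST(K): from K->A C false we get {bool, end, false, true}; from K->A we get {λ, bool, end, false, true}. So FIRST(K) = {λ, bool, end, false, true}.
FIRST(A): from A->K true G we get {bool, end, false, true}; from A->λ we get {λ}. So FIRST(A) = {λ, bool, end, false, true}.
FIRST(G): from G->end G end we get {end}; from G->C we get {λ, bool, end, false, true}. So FIRST(G) = {λ, bool, end, false, true}.
FIRST(C): from C->S G we get {λ, bool, end, false, true}; from C->S S we get {λ, bool, end, false, true}; from C->K we get {λ, bool, end, false, true}. So FIRST(C) = {λ, bool, end, false, true}.
FOLLOW(S) includes $ since S is the start symbol.
FOLLOW(S): in C->S G, S is followed by G with FIRST {λ, bool, end, false, true}; in C->S G, the suffix after S is nullable, so FOLLOW(S) ⊇ FOLLOW(C) = {$, bool, end, false, true}; in C->S S (occurrence 1), S is followed by S with FIRST {λ, bool, end, false, true}; in C->S S (occurrence 1), the suffix after S is nullable, so FOLLOW(S) ⊇ FOLLOW(C) = {$, bool, end, false, true}; in C->S S (occurrence 2), the suffix after S is empty, so FOLLOW(S) ⊇ FOLLOW(C) = {$, bool, end, false, true}. Thus FOLLOW(S) = {$, bool, end, false, true}.
FOLLOW(K): in S->bool K, the suffix after K is empty, so FOLLOW(K) ⊇ FOLLOW(S) = {$, bool, end, false, true}; in A->K true G, K is followed by true G with FIRST {true}; in C->K, the suffix after K is empty, so FOLLOW(K) ⊇ FOLLOW(C) = {$, bool, end, false, true}. Thus FOLLOW(K) = {$, bool, end, false, true}.
FOLLOW(A): in S->A, the suffix after A is empty, so FOLLOW(A) ⊇ FOLLOW(S) = {$, bool, end, false, true}; in K->A C false, A is followed by C false with FIRST {bool, end, false, true}; in K->A, the suffix after A is empty, so FOLLOW(A) ⊇ FOLLOW(K) = {$, bool, end, false, true}. Thus FOLLOW(A) = {$, bool, end, false, true}.
FOLLOW(G): in G->end G end, G is followed by end with FIRST {end}; in A->K true G, the suffix after G is empty, so FOLLOW(G) ⊇ FOLLOW(A) = {$, bool, end, false, true}; in C->S G, the suffix after G is empty, so FOLLOW(G) ⊇ FOLLOW(C) = {$, bool, end, false, true}. Thus FOLLOW(G) = {$, bool, end, false, true}.
FOLLOW(C): in K->A C false, C is followed by false with FIRST {false}; in G->C, the suffix after C is empty, so FOLLOW(C) ⊇ FOLLOW(G) = {$, bool, end, false, true}. Thus FOLLOW(C) = {$, bool, end, false, true}.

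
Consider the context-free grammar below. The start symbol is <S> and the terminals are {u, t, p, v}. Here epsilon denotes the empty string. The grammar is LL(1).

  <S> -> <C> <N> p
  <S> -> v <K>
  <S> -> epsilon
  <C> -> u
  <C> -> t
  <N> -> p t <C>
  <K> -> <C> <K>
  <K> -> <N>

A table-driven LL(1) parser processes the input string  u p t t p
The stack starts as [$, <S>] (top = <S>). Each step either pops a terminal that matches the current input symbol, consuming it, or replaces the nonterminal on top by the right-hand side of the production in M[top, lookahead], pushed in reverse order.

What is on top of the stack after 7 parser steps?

     Stack        Input        Action
  1  $ <S>        u p t t p $  expand <S> -> <C> <N> p
  2  $ p <N> <C>  u p t t p $  expand <C> -> u
  3  $ p <N> u    u p t t p $  match u
  4  $ p <N>      p t t p $    expand <N> -> p t <C>
  5  $ p <C> t p  p t t p $    match p
  6  $ p <C> t    t t p $      match t
  7  $ p <C>      t p $        expand <C> -> t
Stack after step 7: $ p t (top = t).

t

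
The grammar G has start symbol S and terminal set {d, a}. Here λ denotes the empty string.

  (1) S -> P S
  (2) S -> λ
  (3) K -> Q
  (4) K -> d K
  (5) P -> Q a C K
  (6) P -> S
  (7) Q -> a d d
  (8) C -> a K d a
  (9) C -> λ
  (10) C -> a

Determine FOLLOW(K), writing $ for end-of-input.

{$, a, d}

FIRST(Q) = {a}
FIRST(C) = {λ, a}
FIRST(K) = {a, d}  (via Q)
FIRST(S) = {λ, a}  (via P S)
FIRST(P) = {λ, a}  (via Q a C K, S)
FOLLOW(S) includes $ since S is the start symbol.
FOLLOW(C): in P->Q a C K, C is followed by K with FIRST {a, d}. Thus FOLLOW(C) = {a, d}.
FOLLOW(S): in S->P S, the suffix after S is empty (adds nothing new); in P->S, the suffix after S is empty, so FOLLOW(S) ⊇ FOLLOW(P) = {$, a}. Thus FOLLOW(S) = {$, a}.
FOLLOW(P): in S->P S, P is followed by S with FIRST {λ, a}; in S->P S, the suffix after P is nullable, so FOLLOW(P) ⊇ FOLLOW(S) = {$, a}. Thus FOLLOW(P) = {$, a}.
FOLLOW(K): in K->d K, the suffix after K is empty (adds nothing new); in P->Q a C K, the suffix after K is empty, so FOLLOW(K) ⊇ FOLLOW(P) = {$, a}; in C->a K d a, K is followed by d a with FIRST {d}. Thus FOLLOW(K) = {$, a, d}.
FOLLOW(Q): in K->Q, the suffix after Q is empty, so FOLLOW(Q) ⊇ FOLLOW(K) = {$, a, d}; in P->Q a C K, Q is followed by a C K with FIRST {a}. Thus FOLLOW(Q) = {$, a, d}.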